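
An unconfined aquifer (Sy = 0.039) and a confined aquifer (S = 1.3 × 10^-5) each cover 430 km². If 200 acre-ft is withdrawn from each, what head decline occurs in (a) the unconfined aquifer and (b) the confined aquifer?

Δh_u ≈ 0.0147 m; Δh_c ≈ 44.1 m

A = 430 km² = 4.3 × 10^8 m²
ΔV = 200 acre-ft = 2.467 × 10^5 m³
Unconfined: Δh_u = ΔV/(Sy·A) = 2.467 × 10^5/(0.039 × 4.3 × 10^8) = 0.01471 m
Confined: Δh_c = ΔV/(S·A) = 2.467 × 10^5/(1.3 × 10^-5 × 4.3 × 10^8) = 44.13 m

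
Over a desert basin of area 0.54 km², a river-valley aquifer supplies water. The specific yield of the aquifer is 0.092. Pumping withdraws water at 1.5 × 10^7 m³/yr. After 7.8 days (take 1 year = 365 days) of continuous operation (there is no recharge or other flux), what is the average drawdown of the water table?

Δh ≈ 6.45 m

A = 0.54 km² = 5.4 × 10^5 m²
Q = 1.5 × 10^7 m³/yr = 41100 m³/d
ΔV = Q × t = 41100 m³/d × 7.8 d = 3.205 × 10^5 m³
Δh = ΔV / (Sy × A) = 3.205 × 10^5 / (0.092 × 5.4 × 10^5) = 6.452 m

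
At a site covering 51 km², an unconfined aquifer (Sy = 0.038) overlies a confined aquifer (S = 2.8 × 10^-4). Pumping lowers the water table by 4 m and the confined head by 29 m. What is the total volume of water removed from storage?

A = 51 km² = 5.1 × 10^7 m²
Unconfined: ΔV_u = Sy × A × Δh_u = 0.038 × 5.1 × 10^7 × 4 = 7.752 × 10^6 m³
Confined: ΔV_c = S × A × Δh_c = 2.8 × 10^-4 × 5.1 × 10^7 × 29 = 4.141 × 10^5 m³
Total ΔV = 7.752 × 10^6 + 4.141 × 10^5 = 8.166 × 10^6 m³

ΔV ≈ 8.17 × 10^6 m³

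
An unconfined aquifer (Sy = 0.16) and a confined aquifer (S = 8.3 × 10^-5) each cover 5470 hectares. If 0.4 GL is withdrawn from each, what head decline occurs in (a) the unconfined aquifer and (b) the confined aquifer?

A = 5470 hectares = 5.47 × 10^7 m²
ΔV = 0.4 GL = 4 × 10^5 m³
Unconfined: Δh_u = ΔV/(Sy·A) = 4 × 10^5/(0.16 × 5.47 × 10^7) = 0.0457 m
Confined: Δh_c = ΔV/(S·A) = 4 × 10^5/(8.3 × 10^-5 × 5.47 × 10^7) = 88.1 m

Δh_u ≈ 0.0457 m; Δh_c ≈ 88.1 m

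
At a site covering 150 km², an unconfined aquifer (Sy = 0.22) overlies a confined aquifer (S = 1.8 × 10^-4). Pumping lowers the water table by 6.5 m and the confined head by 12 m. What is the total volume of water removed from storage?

ΔV ≈ 2.15 × 10^8 m³

A = 150 km² = 1.5 × 10^8 m²
Unconfined: ΔV_u = Sy × A × Δh_u = 0.22 × 1.5 × 10^8 × 6.5 = 2.145 × 10^8 m³
Confined: ΔV_c = S × A × Δh_c = 1.8 × 10^-4 × 1.5 × 10^8 × 12 = 3.24 × 10^5 m³
Total ΔV = 2.145 × 10^8 + 3.24 × 10^5 = 2.148 × 10^8 m³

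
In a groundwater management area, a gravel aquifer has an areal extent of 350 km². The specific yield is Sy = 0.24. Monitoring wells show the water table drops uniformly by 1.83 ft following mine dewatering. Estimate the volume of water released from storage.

A = 350 km² = 3.5 × 10^8 m²
Δh = 1.83 ft = 0.5578 m
ΔV = Sy × A × Δh = 0.24 × 3.5 × 10^8 m² × 0.5578 m = 4.685 × 10^7 m³

ΔV ≈ 4.69 × 10^7 m³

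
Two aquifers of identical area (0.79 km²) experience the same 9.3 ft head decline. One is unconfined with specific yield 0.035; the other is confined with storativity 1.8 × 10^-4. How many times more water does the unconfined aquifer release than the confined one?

A = 0.79 km² = 7.9 × 10^5 m²
Δh = 9.3 ft = 2.835 m
Unconfined: ΔV_u = Sy × A × Δh = 0.035 × 7.9 × 10^5 × 2.835 = 78380 m³
Confined: ΔV_c = S × A × Δh = 1.8 × 10^-4 × 7.9 × 10^5 × 2.835 = 403.1 m³
Ratio = ΔV_u / ΔV_c = Sy / S = 0.035 / 1.8 × 10^-4 = 194.4

ΔV_u / ΔV_c ≈ 194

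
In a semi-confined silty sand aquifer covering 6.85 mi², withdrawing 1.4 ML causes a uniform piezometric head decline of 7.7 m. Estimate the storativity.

A = 6.85 mi² = 1.774 × 10^7 m²
ΔV = 1.4 ML = 1400 m³
S = ΔV / (A × Δh) = 1400 m³ / (1.774 × 10^7 m² × 7.7 m) = 1.025 × 10^-5

S ≈ 1 × 10^-5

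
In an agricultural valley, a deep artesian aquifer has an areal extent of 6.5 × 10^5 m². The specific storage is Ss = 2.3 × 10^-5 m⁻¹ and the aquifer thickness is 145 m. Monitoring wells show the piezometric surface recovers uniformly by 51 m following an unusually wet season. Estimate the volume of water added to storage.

ΔV ≈ 1.11 × 10^5 m³

S = Ss × b = 2.3 × 10^-5 m⁻¹ × 145 m = 3.335 × 10^-3
ΔV = S × A × Δh = 0.003335 × 6.5 × 10^5 m² × 51 m = 1.106 × 10^5 m³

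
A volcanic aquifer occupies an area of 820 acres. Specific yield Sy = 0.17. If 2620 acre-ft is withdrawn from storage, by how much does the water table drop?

A = 820 acres = 3.318 × 10^6 m²
ΔV = 2620 acre-ft = 3.232 × 10^6 m³
Δh = ΔV / (Sy × A) = 3.232 × 10^6 m³ / (0.17 × 3.318 × 10^6 m²) = 5.729 m

Δh ≈ 5.73 m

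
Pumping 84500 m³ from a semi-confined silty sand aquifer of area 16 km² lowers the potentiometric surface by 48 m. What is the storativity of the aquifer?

A = 16 km² = 1.6 × 10^7 m²
S = ΔV / (A × Δh) = 84500 m³ / (1.6 × 10^7 m² × 48 m) = 1.1 × 10^-4

S ≈ 1.1 × 10^-4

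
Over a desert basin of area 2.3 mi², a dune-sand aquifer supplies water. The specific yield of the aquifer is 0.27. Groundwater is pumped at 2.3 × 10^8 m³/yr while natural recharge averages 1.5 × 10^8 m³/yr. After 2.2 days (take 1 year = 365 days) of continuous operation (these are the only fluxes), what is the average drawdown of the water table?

Δh ≈ 0.3 m

A = 2.3 mi² = 5.957 × 10^6 m²
Net abstraction = 2.3 × 10^8 − 1.5 × 10^8 = 8 × 10^7 m³/yr
Q_net = 8 × 10^7 m³/yr = 2.192 × 10^5 m³/d
ΔV = Q × t = 2.192 × 10^5 m³/d × 2.2 d = 4.822 × 10^5 m³
Δh = ΔV / (Sy × A) = 4.822 × 10^5 / (0.27 × 5.957 × 10^6) = 0.2998 m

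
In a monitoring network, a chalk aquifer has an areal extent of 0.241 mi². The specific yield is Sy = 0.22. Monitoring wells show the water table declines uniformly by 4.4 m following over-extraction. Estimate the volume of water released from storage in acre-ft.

ΔV ≈ 490 acre-ft

A = 0.241 mi² = 6.242 × 10^5 m²
ΔV = Sy × A × Δh = 0.22 × 6.242 × 10^5 m² × 4.4 m = 6.042 × 10^5 m³
ΔV = 6.042 × 10^5 m³ = 489.8 acre-ft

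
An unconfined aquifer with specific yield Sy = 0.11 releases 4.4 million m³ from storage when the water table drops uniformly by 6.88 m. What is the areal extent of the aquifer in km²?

A ≈ 5.81 km²

ΔV = 4.4 million m³ = 4.4 × 10^6 m³
A = ΔV / (Sy × Δh) = 4.4 × 10^6 / (0.11 × 6.88) = 5.814 × 10^6 m²
A = 5.814 × 10^6 m² = 5.814 km²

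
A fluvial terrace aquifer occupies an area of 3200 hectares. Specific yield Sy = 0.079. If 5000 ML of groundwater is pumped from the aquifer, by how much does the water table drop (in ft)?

Δh ≈ 6.49 ft

A = 3200 hectares = 3.2 × 10^7 m²
ΔV = 5000 ML = 5 × 10^6 m³
Δh = ΔV / (Sy × A) = 5 × 10^6 m³ / (0.079 × 3.2 × 10^7 m²) = 1.978 m
Δh = 1.978 m = 6.489 ft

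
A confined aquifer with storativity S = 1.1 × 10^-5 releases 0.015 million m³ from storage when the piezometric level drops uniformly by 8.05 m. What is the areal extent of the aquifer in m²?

A ≈ 1.69 × 10^8 m²

ΔV = 0.015 million m³ = 15000 m³
A = ΔV / (S × Δh) = 15000 / (1.1 × 10^-5 × 8.05) = 1.694 × 10^8 m²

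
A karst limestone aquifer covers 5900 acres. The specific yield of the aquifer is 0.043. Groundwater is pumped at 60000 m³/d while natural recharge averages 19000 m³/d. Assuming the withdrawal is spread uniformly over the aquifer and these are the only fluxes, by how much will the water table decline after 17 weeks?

A = 5900 acres = 2.388 × 10^7 m²
Net abstraction = 60000 − 19000 = 41000 m³/d
t = 17 weeks = 119 d
ΔV = Q × t = 41000 m³/d × 119 d = 4.879 × 10^6 m³
Δh = ΔV / (Sy × A) = 4.879 × 10^6 / (0.043 × 2.388 × 10^7) = 4.752 m

Δh ≈ 4.75 m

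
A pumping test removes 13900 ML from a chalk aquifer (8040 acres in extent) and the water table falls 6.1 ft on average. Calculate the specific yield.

Sy ≈ 0.23

A = 8040 acres = 3.254 × 10^7 m²
Δh = 6.1 ft = 1.859 m
ΔV = 13900 ML = 1.39 × 10^7 m³
Sy = ΔV / (A × Δh) = 1.39 × 10^7 m³ / (3.254 × 10^7 m² × 1.859 m) = 0.2298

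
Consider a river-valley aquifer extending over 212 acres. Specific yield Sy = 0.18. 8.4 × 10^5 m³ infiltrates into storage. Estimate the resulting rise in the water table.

A = 212 acres = 8.579 × 10^5 m²
Δh = ΔV / (Sy × A) = 8.4 × 10^5 m³ / (0.18 × 8.579 × 10^5 m²) = 5.439 m

Δh ≈ 5.44 m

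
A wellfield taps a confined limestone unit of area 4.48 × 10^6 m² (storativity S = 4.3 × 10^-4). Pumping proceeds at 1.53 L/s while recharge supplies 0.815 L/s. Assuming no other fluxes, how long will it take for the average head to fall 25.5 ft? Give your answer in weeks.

Δh = 25.5 ft = 7.772 m
ΔV = S × A × Δh = 4.3 × 10^-4 × 4.48 × 10^6 × 7.772 = 14970 m³
Net withdrawal = 1.53 − 0.815 = 0.715 L/s = 61.78 m³/d
t = ΔV / Q = 14970 m³ / 61.78 m³/d = 242.4 d
t = 242.4 d ≈ 34.62 weeks

t ≈ 34.6 weeks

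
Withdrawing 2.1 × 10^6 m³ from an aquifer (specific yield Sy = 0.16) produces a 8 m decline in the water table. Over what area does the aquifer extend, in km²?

A ≈ 1.64 km²

A = ΔV / (Sy × Δh) = 2.1 × 10^6 / (0.16 × 8) = 1.641 × 10^6 m²
A = 1.641 × 10^6 m² = 1.641 km²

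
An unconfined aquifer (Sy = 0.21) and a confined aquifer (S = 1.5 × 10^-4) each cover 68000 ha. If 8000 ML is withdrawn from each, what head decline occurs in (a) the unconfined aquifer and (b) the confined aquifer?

Δh_u ≈ 0.056 m; Δh_c ≈ 78.4 m

A = 68000 ha = 6.8 × 10^8 m²
ΔV = 8000 ML = 8 × 10^6 m³
Unconfined: Δh_u = ΔV/(Sy·A) = 8 × 10^6/(0.21 × 6.8 × 10^8) = 0.05602 m
Confined: Δh_c = ΔV/(S·A) = 8 × 10^6/(1.5 × 10^-4 × 6.8 × 10^8) = 78.43 m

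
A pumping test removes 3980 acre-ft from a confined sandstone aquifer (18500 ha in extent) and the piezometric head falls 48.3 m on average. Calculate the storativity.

S ≈ 5.5 × 10^-4

A = 18500 ha = 1.85 × 10^8 m²
ΔV = 3980 acre-ft = 4.909 × 10^6 m³
S = ΔV / (A × Δh) = 4.909 × 10^6 m³ / (1.85 × 10^8 m² × 48.3 m) = 5.494 × 10^-4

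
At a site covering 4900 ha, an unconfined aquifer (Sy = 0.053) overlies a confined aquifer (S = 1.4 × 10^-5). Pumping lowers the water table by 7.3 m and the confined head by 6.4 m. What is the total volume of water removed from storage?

A = 4900 ha = 4.9 × 10^7 m²
Unconfined: ΔV_u = Sy × A × Δh_u = 0.053 × 4.9 × 10^7 × 7.3 = 1.896 × 10^7 m³
Confined: ΔV_c = S × A × Δh_c = 1.4 × 10^-5 × 4.9 × 10^7 × 6.4 = 4390 m³
Total ΔV = 1.896 × 10^7 + 4390 = 1.896 × 10^7 m³

ΔV ≈ 1.9 × 10^7 m³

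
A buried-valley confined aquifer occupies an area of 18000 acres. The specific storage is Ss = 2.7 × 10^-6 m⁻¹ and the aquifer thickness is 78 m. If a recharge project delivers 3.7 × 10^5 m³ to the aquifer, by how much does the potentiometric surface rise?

S = Ss × b = 2.7 × 10^-6 m⁻¹ × 78 m = 2.106 × 10^-4
A = 18000 acres = 7.284 × 10^7 m²
Δh = ΔV / (S × A) = 3.7 × 10^5 m³ / (2.106 × 10^-4 × 7.284 × 10^7 m²) = 24.12 m

Δh ≈ 24.1 m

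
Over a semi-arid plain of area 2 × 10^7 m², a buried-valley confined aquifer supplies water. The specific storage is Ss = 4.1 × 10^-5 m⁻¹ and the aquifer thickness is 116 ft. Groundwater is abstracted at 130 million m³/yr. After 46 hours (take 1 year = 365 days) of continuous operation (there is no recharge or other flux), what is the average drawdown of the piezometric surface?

Δh ≈ 23.5 m

b = 116 ft = 35.36 m
S = Ss × b = 4.1 × 10^-5 m⁻¹ × 35.36 m = 1.45 × 10^-3
Q = 130 million m³/yr = 3.562 × 10^5 m³/d
t = 46 hours = 1.917 d
ΔV = Q × t = 3.562 × 10^5 m³/d × 1.917 d = 6.826 × 10^5 m³
Δh = ΔV / (S × A) = 6.826 × 10^5 / (0.00145 × 2 × 10^7) = 23.55 m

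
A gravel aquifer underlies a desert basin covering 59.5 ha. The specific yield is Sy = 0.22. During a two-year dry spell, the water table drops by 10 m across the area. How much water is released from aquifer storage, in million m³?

A = 59.5 ha = 5.95 × 10^5 m²
ΔV = Sy × A × Δh = 0.22 × 5.95 × 10^5 m² × 10 m = 1.309 × 10^6 m³
ΔV = 1.309 × 10^6 m³ = 1.309 million m³

ΔV ≈ 1.31 million m³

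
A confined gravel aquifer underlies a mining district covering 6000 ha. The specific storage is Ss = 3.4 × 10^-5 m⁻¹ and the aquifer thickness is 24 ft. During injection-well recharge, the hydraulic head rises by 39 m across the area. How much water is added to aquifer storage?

b = 24 ft = 7.315 m
S = Ss × b = 3.4 × 10^-5 m⁻¹ × 7.315 m = 2.487 × 10^-4
A = 6000 ha = 6 × 10^7 m²
ΔV = S × A × Δh = 2.487 × 10^-4 × 6 × 10^7 m² × 39 m = 5.82 × 10^5 m³

ΔV ≈ 5.82 × 10^5 m³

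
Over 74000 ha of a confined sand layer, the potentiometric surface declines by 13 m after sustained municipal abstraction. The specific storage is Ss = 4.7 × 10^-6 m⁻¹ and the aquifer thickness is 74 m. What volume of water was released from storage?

ΔV ≈ 3.35 × 10^6 m³

S = Ss × b = 4.7 × 10^-6 m⁻¹ × 74 m = 3.478 × 10^-4
A = 74000 ha = 7.4 × 10^8 m²
ΔV = S × A × Δh = 3.478 × 10^-4 × 7.4 × 10^8 m² × 13 m = 3.346 × 10^6 m³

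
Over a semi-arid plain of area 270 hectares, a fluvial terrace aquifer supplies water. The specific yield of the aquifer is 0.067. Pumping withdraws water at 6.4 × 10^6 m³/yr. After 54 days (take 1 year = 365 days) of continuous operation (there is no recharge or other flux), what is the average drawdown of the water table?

A = 270 hectares = 2.7 × 10^6 m²
Q = 6.4 × 10^6 m³/yr = 17530 m³/d
ΔV = Q × t = 17530 m³/d × 54 d = 9.468 × 10^5 m³
Δh = ΔV / (Sy × A) = 9.468 × 10^5 / (0.067 × 2.7 × 10^6) = 5.234 m

Δh ≈ 5.23 m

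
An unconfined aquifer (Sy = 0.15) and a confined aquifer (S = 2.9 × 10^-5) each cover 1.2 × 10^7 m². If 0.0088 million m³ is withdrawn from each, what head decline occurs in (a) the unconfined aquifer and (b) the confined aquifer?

Δh_u ≈ 0.00489 m; Δh_c ≈ 25.3 m

ΔV = 0.0088 million m³ = 8800 m³
Unconfined: Δh_u = ΔV/(Sy·A) = 8800/(0.15 × 1.2 × 10^7) = 0.004889 m
Confined: Δh_c = ΔV/(S·A) = 8800/(2.9 × 10^-5 × 1.2 × 10^7) = 25.29 m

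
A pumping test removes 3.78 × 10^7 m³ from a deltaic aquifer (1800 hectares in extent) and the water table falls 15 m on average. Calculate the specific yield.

Sy ≈ 0.14

A = 1800 hectares = 1.8 × 10^7 m²
Sy = ΔV / (A × Δh) = 3.78 × 10^7 m³ / (1.8 × 10^7 m² × 15 m) = 0.14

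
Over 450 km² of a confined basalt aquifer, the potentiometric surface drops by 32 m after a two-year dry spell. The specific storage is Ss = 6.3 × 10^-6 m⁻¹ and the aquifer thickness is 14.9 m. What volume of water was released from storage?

S = Ss × b = 6.3 × 10^-6 m⁻¹ × 14.9 m = 9.387 × 10^-5
A = 450 km² = 4.5 × 10^8 m²
ΔV = S × A × Δh = 9.387 × 10^-5 × 4.5 × 10^8 m² × 32 m = 1.352 × 10^6 m³

ΔV ≈ 1.35 × 10^6 m³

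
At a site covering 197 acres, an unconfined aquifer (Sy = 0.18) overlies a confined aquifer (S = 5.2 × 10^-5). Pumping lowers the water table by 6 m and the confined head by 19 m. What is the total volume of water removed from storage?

ΔV ≈ 8.62 × 10^5 m³

A = 197 acres = 7.972 × 10^5 m²
Unconfined: ΔV_u = Sy × A × Δh_u = 0.18 × 7.972 × 10^5 × 6 = 8.61 × 10^5 m³
Confined: ΔV_c = S × A × Δh_c = 5.2 × 10^-5 × 7.972 × 10^5 × 19 = 787.7 m³
Total ΔV = 8.61 × 10^5 + 787.7 = 8.618 × 10^5 m³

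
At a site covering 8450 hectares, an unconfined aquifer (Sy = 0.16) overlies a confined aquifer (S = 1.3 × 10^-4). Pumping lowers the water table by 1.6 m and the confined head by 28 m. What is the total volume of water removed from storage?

ΔV ≈ 2.19 × 10^7 m³

A = 8450 hectares = 8.45 × 10^7 m²
Unconfined: ΔV_u = Sy × A × Δh_u = 0.16 × 8.45 × 10^7 × 1.6 = 2.163 × 10^7 m³
Confined: ΔV_c = S × A × Δh_c = 1.3 × 10^-4 × 8.45 × 10^7 × 28 = 3.076 × 10^5 m³
Total ΔV = 2.163 × 10^7 + 3.076 × 10^5 = 2.194 × 10^7 m³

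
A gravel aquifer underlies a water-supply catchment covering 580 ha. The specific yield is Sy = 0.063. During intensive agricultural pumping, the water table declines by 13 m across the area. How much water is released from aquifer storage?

ΔV ≈ 4.75 × 10^6 m³

A = 580 ha = 5.8 × 10^6 m²
ΔV = Sy × A × Δh = 0.063 × 5.8 × 10^6 m² × 13 m = 4.75 × 10^6 m³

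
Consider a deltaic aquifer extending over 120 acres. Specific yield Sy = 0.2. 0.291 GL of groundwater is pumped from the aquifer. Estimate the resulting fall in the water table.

A = 120 acres = 4.856 × 10^5 m²
ΔV = 0.291 GL = 2.91 × 10^5 m³
Δh = ΔV / (Sy × A) = 2.91 × 10^5 m³ / (0.2 × 4.856 × 10^5 m²) = 2.996 m

Δh ≈ 3 m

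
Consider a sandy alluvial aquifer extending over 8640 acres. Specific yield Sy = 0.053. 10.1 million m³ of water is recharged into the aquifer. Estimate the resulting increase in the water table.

Δh ≈ 5.45 m

A = 8640 acres = 3.496 × 10^7 m²
ΔV = 10.1 million m³ = 1.01 × 10^7 m³
Δh = ΔV / (Sy × A) = 1.01 × 10^7 m³ / (0.053 × 3.496 × 10^7 m²) = 5.45 m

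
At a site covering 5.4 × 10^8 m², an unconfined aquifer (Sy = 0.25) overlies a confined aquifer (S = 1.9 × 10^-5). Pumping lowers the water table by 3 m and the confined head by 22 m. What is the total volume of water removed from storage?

ΔV ≈ 4.05 × 10^8 m³

Unconfined: ΔV_u = Sy × A × Δh_u = 0.25 × 5.4 × 10^8 × 3 = 4.05 × 10^8 m³
Confined: ΔV_c = S × A × Δh_c = 1.9 × 10^-5 × 5.4 × 10^8 × 22 = 2.257 × 10^5 m³
Total ΔV = 4.05 × 10^8 + 2.257 × 10^5 = 4.052 × 10^8 m³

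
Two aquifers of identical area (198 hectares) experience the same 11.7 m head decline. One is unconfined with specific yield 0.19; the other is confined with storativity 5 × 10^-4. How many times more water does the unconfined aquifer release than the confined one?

ΔV_u / ΔV_c ≈ 380

A = 198 hectares = 1.98 × 10^6 m²
Unconfined: ΔV_u = Sy × A × Δh = 0.19 × 1.98 × 10^6 × 11.7 = 4.402 × 10^6 m³
Confined: ΔV_c = S × A × Δh = 5 × 10^-4 × 1.98 × 10^6 × 11.7 = 11580 m³
Ratio = ΔV_u / ΔV_c = Sy / S = 0.19 / 5 × 10^-4 = 380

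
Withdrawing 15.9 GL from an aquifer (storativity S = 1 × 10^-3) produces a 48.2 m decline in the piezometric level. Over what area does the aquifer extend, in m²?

ΔV = 15.9 GL = 1.59 × 10^7 m³
A = ΔV / (S × Δh) = 1.59 × 10^7 / (0.001 × 48.2) = 3.299 × 10^8 m²

A ≈ 3.3 × 10^8 m²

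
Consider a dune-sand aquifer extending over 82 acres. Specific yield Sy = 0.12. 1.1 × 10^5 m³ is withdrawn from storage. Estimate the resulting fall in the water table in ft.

Δh ≈ 9.06 ft

A = 82 acres = 3.318 × 10^5 m²
Δh = ΔV / (Sy × A) = 1.1 × 10^5 m³ / (0.12 × 3.318 × 10^5 m²) = 2.762 m
Δh = 2.762 m = 9.063 ft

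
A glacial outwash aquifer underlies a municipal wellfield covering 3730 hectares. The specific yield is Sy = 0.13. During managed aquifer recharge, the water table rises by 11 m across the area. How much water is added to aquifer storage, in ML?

ΔV ≈ 53300 ML

A = 3730 hectares = 3.73 × 10^7 m²
ΔV = Sy × A × Δh = 0.13 × 3.73 × 10^7 m² × 11 m = 5.334 × 10^7 m³
ΔV = 5.334 × 10^7 m³ = 53340 ML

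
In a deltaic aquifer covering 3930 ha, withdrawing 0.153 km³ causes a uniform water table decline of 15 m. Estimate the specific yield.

A = 3930 ha = 3.93 × 10^7 m²
ΔV = 0.153 km³ = 1.53 × 10^8 m³
Sy = ΔV / (A × Δh) = 1.53 × 10^8 m³ / (3.93 × 10^7 m² × 15 m) = 0.2595

Sy ≈ 0.26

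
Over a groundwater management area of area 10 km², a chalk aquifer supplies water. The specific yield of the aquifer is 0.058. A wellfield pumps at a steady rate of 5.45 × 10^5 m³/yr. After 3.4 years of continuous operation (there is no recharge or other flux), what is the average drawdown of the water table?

Δh ≈ 3.19 m

A = 10 km² = 1 × 10^7 m²
Q = 5.45 × 10^5 m³/yr = 1493 m³/d
t = 3.4 years = 1241 d
ΔV = Q × t = 1493 m³/d × 1241 d = 1.853 × 10^6 m³
Δh = ΔV / (Sy × A) = 1.853 × 10^6 / (0.058 × 1 × 10^7) = 3.195 m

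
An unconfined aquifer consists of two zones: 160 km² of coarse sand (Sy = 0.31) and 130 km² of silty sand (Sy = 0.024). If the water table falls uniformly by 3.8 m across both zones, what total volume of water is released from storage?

ΔV ≈ 2 × 10^8 m³

A₁ = 160 km² = 1.6 × 10^8 m²; A₂ = 130 km² = 1.3 × 10^8 m²
ΔV₁ = 0.31 × 1.6 × 10^8 × 3.8 = 1.885 × 10^8 m³
ΔV₂ = 0.024 × 1.3 × 10^8 × 3.8 = 1.186 × 10^7 m³
ΔV = ΔV₁ + ΔV₂ = 2.003 × 10^8 m³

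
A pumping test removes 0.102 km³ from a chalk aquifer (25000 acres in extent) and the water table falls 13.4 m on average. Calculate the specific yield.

Sy ≈ 0.075

A = 25000 acres = 1.012 × 10^8 m²
ΔV = 0.102 km³ = 1.02 × 10^8 m³
Sy = ΔV / (A × Δh) = 1.02 × 10^8 m³ / (1.012 × 10^8 m² × 13.4 m) = 0.07524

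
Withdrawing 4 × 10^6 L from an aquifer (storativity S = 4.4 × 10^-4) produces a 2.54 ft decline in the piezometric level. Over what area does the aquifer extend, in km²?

A ≈ 11.7 km²

Δh = 2.54 ft = 0.7742 m
ΔV = 4 × 10^6 L = 4000 m³
A = ΔV / (S × Δh) = 4000 / (4.4 × 10^-4 × 0.7742) = 1.174 × 10^7 m²
A = 1.174 × 10^7 m² = 11.74 km²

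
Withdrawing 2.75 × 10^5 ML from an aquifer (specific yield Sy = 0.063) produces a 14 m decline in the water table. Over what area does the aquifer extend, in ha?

ΔV = 2.75 × 10^5 ML = 2.75 × 10^8 m³
A = ΔV / (Sy × Δh) = 2.75 × 10^8 / (0.063 × 14) = 3.118 × 10^8 m²
A = 3.118 × 10^8 m² = 31180 ha

A ≈ 31200 ha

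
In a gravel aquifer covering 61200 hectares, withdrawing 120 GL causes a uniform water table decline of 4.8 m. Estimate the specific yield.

Sy ≈ 0.041

A = 61200 hectares = 6.12 × 10^8 m²
ΔV = 120 GL = 1.2 × 10^8 m³
Sy = ΔV / (A × Δh) = 1.2 × 10^8 m³ / (6.12 × 10^8 m² × 4.8 m) = 0.04085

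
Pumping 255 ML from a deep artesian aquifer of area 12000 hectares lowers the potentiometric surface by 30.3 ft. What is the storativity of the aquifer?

S ≈ 2.3 × 10^-4

A = 12000 hectares = 1.2 × 10^8 m²
Δh = 30.3 ft = 9.235 m
ΔV = 255 ML = 2.55 × 10^5 m³
S = ΔV / (A × Δh) = 2.55 × 10^5 m³ / (1.2 × 10^8 m² × 9.235 m) = 2.301 × 10^-4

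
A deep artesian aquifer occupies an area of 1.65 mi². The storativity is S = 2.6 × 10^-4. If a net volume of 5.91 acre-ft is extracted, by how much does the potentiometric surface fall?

Δh ≈ 6.56 m

A = 1.65 mi² = 4.273 × 10^6 m²
ΔV = 5.91 acre-ft = 7290 m³
Δh = ΔV / (S × A) = 7290 m³ / (2.6 × 10^-4 × 4.273 × 10^6 m²) = 6.561 m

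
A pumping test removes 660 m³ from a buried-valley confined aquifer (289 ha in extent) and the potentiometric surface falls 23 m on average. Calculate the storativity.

A = 289 ha = 2.89 × 10^6 m²
S = ΔV / (A × Δh) = 660 m³ / (2.89 × 10^6 m² × 23 m) = 9.929 × 10^-6

S ≈ 9.9 × 10^-6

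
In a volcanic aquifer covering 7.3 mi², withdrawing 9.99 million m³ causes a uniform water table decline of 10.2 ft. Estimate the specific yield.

A = 7.3 mi² = 1.891 × 10^7 m²
Δh = 10.2 ft = 3.109 m
ΔV = 9.99 million m³ = 9.99 × 10^6 m³
Sy = ΔV / (A × Δh) = 9.99 × 10^6 m³ / (1.891 × 10^7 m² × 3.109 m) = 0.17

Sy ≈ 0.17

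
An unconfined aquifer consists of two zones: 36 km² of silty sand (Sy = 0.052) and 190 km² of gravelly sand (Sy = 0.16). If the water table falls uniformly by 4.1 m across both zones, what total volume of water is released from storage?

A₁ = 36 km² = 3.6 × 10^7 m²; A₂ = 190 km² = 1.9 × 10^8 m²
ΔV₁ = 0.052 × 3.6 × 10^7 × 4.1 = 7.675 × 10^6 m³
ΔV₂ = 0.16 × 1.9 × 10^8 × 4.1 = 1.246 × 10^8 m³
ΔV = ΔV₁ + ΔV₂ = 1.323 × 10^8 m³

ΔV ≈ 1.32 × 10^8 m³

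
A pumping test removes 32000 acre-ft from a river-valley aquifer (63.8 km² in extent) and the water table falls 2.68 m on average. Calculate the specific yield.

A = 63.8 km² = 6.38 × 10^7 m²
ΔV = 32000 acre-ft = 3.947 × 10^7 m³
Sy = ΔV / (A × Δh) = 3.947 × 10^7 m³ / (6.38 × 10^7 m² × 2.68 m) = 0.2308

Sy ≈ 0.23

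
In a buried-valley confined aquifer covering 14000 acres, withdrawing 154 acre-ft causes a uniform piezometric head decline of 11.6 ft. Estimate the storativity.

S ≈ 9.5 × 10^-4

A = 14000 acres = 5.666 × 10^7 m²
Δh = 11.6 ft = 3.536 m
ΔV = 154 acre-ft = 1.9 × 10^5 m³
S = ΔV / (A × Δh) = 1.9 × 10^5 m³ / (5.666 × 10^7 m² × 3.536 m) = 9.483 × 10^-4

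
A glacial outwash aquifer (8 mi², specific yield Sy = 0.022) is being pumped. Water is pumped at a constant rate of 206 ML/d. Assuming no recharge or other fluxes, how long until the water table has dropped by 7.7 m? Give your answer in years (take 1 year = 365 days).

t ≈ 0.0467 years

A = 8 mi² = 2.072 × 10^7 m²
ΔV = Sy × A × Δh = 0.022 × 2.072 × 10^7 × 7.7 = 3.51 × 10^6 m³
Q = 206 ML/d = 2.06 × 10^5 m³/d
t = ΔV / Q = 3.51 × 10^6 m³ / 2.06 × 10^5 m³/d = 17.04 d
t = 17.04 d ≈ 0.04668 years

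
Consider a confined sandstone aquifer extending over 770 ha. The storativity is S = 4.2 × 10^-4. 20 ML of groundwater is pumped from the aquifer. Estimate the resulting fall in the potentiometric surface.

A = 770 ha = 7.7 × 10^6 m²
ΔV = 20 ML = 20000 m³
Δh = ΔV / (S × A) = 20000 m³ / (4.2 × 10^-4 × 7.7 × 10^6 m²) = 6.184 m

Δh ≈ 6.18 m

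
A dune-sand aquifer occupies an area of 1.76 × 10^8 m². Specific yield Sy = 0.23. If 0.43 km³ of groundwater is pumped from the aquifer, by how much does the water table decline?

ΔV = 0.43 km³ = 4.3 × 10^8 m³
Δh = ΔV / (Sy × A) = 4.3 × 10^8 m³ / (0.23 × 1.76 × 10^8 m²) = 10.62 m

Δh ≈ 10.6 m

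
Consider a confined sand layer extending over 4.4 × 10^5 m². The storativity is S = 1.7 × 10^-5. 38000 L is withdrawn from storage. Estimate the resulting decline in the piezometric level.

ΔV = 38000 L = 38 m³
Δh = ΔV / (S × A) = 38 m³ / (1.7 × 10^-5 × 4.4 × 10^5 m²) = 5.08 m

Δh ≈ 5.08 m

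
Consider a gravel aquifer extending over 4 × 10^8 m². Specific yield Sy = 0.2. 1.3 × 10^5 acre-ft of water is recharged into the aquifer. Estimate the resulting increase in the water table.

ΔV = 1.3 × 10^5 acre-ft = 1.604 × 10^8 m³
Δh = ΔV / (Sy × A) = 1.604 × 10^8 m³ / (0.2 × 4 × 10^8 m²) = 2.004 m

Δh ≈ 2 m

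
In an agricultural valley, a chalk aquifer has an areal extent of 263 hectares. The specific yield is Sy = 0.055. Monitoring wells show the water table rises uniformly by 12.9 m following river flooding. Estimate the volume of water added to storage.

ΔV ≈ 1.87 × 10^6 m³

A = 263 hectares = 2.63 × 10^6 m²
ΔV = Sy × A × Δh = 0.055 × 2.63 × 10^6 m² × 12.9 m = 1.866 × 10^6 m³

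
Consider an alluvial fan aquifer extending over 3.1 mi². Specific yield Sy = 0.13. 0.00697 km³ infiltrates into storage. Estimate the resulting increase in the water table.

A = 3.1 mi² = 8.029 × 10^6 m²
ΔV = 0.00697 km³ = 6.97 × 10^6 m³
Δh = ΔV / (Sy × A) = 6.97 × 10^6 m³ / (0.13 × 8.029 × 10^6 m²) = 6.678 m

Δh ≈ 6.68 m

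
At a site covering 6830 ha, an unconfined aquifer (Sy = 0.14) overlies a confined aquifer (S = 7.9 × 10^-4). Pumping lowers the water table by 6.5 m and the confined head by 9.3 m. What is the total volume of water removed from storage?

A = 6830 ha = 6.83 × 10^7 m²
Unconfined: ΔV_u = Sy × A × Δh_u = 0.14 × 6.83 × 10^7 × 6.5 = 6.215 × 10^7 m³
Confined: ΔV_c = S × A × Δh_c = 7.9 × 10^-4 × 6.83 × 10^7 × 9.3 = 5.018 × 10^5 m³
Total ΔV = 6.215 × 10^7 + 5.018 × 10^5 = 6.265 × 10^7 m³

ΔV ≈ 6.27 × 10^7 m³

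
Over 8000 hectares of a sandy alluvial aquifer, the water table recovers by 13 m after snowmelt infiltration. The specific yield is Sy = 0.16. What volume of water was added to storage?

ΔV ≈ 1.66 × 10^8 m³

A = 8000 hectares = 8 × 10^7 m²
ΔV = Sy × A × Δh = 0.16 × 8 × 10^7 m² × 13 m = 1.664 × 10^8 m³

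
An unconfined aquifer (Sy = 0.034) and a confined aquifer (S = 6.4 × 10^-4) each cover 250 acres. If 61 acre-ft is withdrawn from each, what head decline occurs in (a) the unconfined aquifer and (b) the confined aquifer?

Δh_u ≈ 2.19 m; Δh_c ≈ 116 m

A = 250 acres = 1.012 × 10^6 m²
ΔV = 61 acre-ft = 75240 m³
Unconfined: Δh_u = ΔV/(Sy·A) = 75240/(0.034 × 1.012 × 10^6) = 2.187 m
Confined: Δh_c = ΔV/(S·A) = 75240/(6.4 × 10^-4 × 1.012 × 10^6) = 116.2 m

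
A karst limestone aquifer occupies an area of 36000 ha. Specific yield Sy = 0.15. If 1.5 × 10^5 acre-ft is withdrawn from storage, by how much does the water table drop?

A = 36000 ha = 3.6 × 10^8 m²
ΔV = 1.5 × 10^5 acre-ft = 1.85 × 10^8 m³
Δh = ΔV / (Sy × A) = 1.85 × 10^8 m³ / (0.15 × 3.6 × 10^8 m²) = 3.426 m

Δh ≈ 3.43 m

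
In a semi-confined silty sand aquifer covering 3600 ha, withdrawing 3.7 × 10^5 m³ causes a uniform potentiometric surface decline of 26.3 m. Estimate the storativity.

A = 3600 ha = 3.6 × 10^7 m²
S = ΔV / (A × Δh) = 3.7 × 10^5 m³ / (3.6 × 10^7 m² × 26.3 m) = 3.908 × 10^-4

S ≈ 3.9 × 10^-4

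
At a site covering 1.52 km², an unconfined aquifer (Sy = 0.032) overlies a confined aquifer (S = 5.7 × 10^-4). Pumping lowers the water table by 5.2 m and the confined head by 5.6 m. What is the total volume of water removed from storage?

A = 1.52 km² = 1.52 × 10^6 m²
Unconfined: ΔV_u = Sy × A × Δh_u = 0.032 × 1.52 × 10^6 × 5.2 = 2.529 × 10^5 m³
Confined: ΔV_c = S × A × Δh_c = 5.7 × 10^-4 × 1.52 × 10^6 × 5.6 = 4852 m³
Total ΔV = 2.529 × 10^5 + 4852 = 2.578 × 10^5 m³

ΔV ≈ 2.58 × 10^5 m³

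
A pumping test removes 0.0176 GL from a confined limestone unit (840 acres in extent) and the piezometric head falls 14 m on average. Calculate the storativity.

A = 840 acres = 3.399 × 10^6 m²
ΔV = 0.0176 GL = 17600 m³
S = ΔV / (A × Δh) = 17600 m³ / (3.399 × 10^6 m² × 14 m) = 3.698 × 10^-4

S ≈ 3.7 × 10^-4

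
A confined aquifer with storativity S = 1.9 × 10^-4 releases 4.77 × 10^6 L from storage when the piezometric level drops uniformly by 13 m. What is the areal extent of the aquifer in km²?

A ≈ 1.93 km²

ΔV = 4.77 × 10^6 L = 4770 m³
A = ΔV / (S × Δh) = 4770 / (1.9 × 10^-4 × 13) = 1.931 × 10^6 m²
A = 1.931 × 10^6 m² = 1.931 km²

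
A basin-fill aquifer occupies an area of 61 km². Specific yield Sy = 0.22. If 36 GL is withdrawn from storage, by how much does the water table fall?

Δh ≈ 2.68 m

A = 61 km² = 6.1 × 10^7 m²
ΔV = 36 GL = 3.6 × 10^7 m³
Δh = ΔV / (Sy × A) = 3.6 × 10^7 m³ / (0.22 × 6.1 × 10^7 m²) = 2.683 m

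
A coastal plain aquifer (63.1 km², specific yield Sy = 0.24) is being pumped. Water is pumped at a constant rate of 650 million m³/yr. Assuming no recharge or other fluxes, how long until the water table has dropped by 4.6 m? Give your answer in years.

t ≈ 0.107 years

A = 63.1 km² = 6.31 × 10^7 m²
ΔV = Sy × A × Δh = 0.24 × 6.31 × 10^7 × 4.6 = 6.966 × 10^7 m³
Q = 650 million m³/yr = 1.781 × 10^6 m³/d
t = ΔV / Q = 6.966 × 10^7 m³ / 1.781 × 10^6 m³/d = 39.12 d
t = 39.12 d ≈ 0.1072 years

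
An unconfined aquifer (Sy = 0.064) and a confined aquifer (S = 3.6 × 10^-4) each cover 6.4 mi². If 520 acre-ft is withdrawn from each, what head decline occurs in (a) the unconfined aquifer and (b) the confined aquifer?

Δh_u ≈ 0.605 m; Δh_c ≈ 107 m

A = 6.4 mi² = 1.658 × 10^7 m²
ΔV = 520 acre-ft = 6.414 × 10^5 m³
Unconfined: Δh_u = ΔV/(Sy·A) = 6.414 × 10^5/(0.064 × 1.658 × 10^7) = 0.6046 m
Confined: Δh_c = ΔV/(S·A) = 6.414 × 10^5/(3.6 × 10^-4 × 1.658 × 10^7) = 107.5 m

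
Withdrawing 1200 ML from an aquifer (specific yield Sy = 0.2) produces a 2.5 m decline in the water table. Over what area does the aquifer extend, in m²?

A ≈ 2.4 × 10^6 m²

ΔV = 1200 ML = 1.2 × 10^6 m³
A = ΔV / (Sy × Δh) = 1.2 × 10^6 / (0.2 × 2.5) = 2.4 × 10^6 m²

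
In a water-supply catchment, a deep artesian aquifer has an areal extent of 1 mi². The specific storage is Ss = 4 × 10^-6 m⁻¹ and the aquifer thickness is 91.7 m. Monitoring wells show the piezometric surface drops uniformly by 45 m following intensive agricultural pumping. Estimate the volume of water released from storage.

S = Ss × b = 4 × 10^-6 m⁻¹ × 91.7 m = 3.668 × 10^-4
A = 1 mi² = 2.59 × 10^6 m²
ΔV = S × A × Δh = 3.668 × 10^-4 × 2.59 × 10^6 m² × 45 m = 42750 m³

ΔV ≈ 42800 m³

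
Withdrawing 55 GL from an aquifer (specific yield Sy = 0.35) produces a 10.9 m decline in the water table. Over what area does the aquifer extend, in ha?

ΔV = 55 GL = 5.5 × 10^7 m³
A = ΔV / (Sy × Δh) = 5.5 × 10^7 / (0.35 × 10.9) = 1.442 × 10^7 m²
A = 1.442 × 10^7 m² = 1442 ha

A ≈ 1440 ha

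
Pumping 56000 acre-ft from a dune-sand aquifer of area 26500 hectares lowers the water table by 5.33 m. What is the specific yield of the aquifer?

A = 26500 hectares = 2.65 × 10^8 m²
ΔV = 56000 acre-ft = 6.907 × 10^7 m³
Sy = ΔV / (A × Δh) = 6.907 × 10^7 m³ / (2.65 × 10^8 m² × 5.33 m) = 0.0489

Sy ≈ 0.049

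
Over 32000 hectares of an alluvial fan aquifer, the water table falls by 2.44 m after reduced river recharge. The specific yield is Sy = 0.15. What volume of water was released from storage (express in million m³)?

A = 32000 hectares = 3.2 × 10^8 m²
ΔV = Sy × A × Δh = 0.15 × 3.2 × 10^8 m² × 2.44 m = 1.171 × 10^8 m³
ΔV = 1.171 × 10^8 m³ = 117.1 million m³

ΔV ≈ 117 million m³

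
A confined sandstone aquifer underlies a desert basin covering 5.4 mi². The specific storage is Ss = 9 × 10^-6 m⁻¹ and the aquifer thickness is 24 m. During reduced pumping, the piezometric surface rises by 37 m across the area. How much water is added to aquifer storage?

ΔV ≈ 1.12 × 10^5 m³

S = Ss × b = 9 × 10^-6 m⁻¹ × 24 m = 2.16 × 10^-4
A = 5.4 mi² = 1.399 × 10^7 m²
ΔV = S × A × Δh = 2.16 × 10^-4 × 1.399 × 10^7 m² × 37 m = 1.118 × 10^5 m³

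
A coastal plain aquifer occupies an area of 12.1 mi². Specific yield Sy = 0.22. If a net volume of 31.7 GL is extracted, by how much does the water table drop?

A = 12.1 mi² = 3.134 × 10^7 m²
ΔV = 31.7 GL = 3.17 × 10^7 m³
Δh = ΔV / (Sy × A) = 3.17 × 10^7 m³ / (0.22 × 3.134 × 10^7 m²) = 4.598 m

Δh ≈ 4.6 m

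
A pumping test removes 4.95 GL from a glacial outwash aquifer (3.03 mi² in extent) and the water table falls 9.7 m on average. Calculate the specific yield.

A = 3.03 mi² = 7.848 × 10^6 m²
ΔV = 4.95 GL = 4.95 × 10^6 m³
Sy = ΔV / (A × Δh) = 4.95 × 10^6 m³ / (7.848 × 10^6 m² × 9.7 m) = 0.06503

Sy ≈ 0.065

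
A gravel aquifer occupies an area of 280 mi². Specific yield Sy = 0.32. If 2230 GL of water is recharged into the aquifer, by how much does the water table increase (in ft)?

A = 280 mi² = 7.252 × 10^8 m²
ΔV = 2230 GL = 2.23 × 10^9 m³
Δh = ΔV / (Sy × A) = 2.23 × 10^9 m³ / (0.32 × 7.252 × 10^8 m²) = 9.609 m
Δh = 9.609 m = 31.53 ft

Δh ≈ 31.5 ft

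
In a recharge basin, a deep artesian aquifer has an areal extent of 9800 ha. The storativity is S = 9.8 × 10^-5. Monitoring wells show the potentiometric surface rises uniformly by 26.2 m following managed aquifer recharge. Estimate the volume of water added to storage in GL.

A = 9800 ha = 9.8 × 10^7 m²
ΔV = S × A × Δh = 9.8 × 10^-5 × 9.8 × 10^7 m² × 26.2 m = 2.516 × 10^5 m³
ΔV = 2.516 × 10^5 m³ = 0.2516 GL

ΔV ≈ 0.252 GL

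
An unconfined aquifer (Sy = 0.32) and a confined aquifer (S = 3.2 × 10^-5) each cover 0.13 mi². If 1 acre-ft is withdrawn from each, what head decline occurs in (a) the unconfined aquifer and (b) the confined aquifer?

A = 0.13 mi² = 3.367 × 10^5 m²
ΔV = 1 acre-ft = 1233 m³
Unconfined: Δh_u = ΔV/(Sy·A) = 1233/(0.32 × 3.367 × 10^5) = 0.01145 m
Confined: Δh_c = ΔV/(S·A) = 1233/(3.2 × 10^-5 × 3.367 × 10^5) = 114.5 m

Δh_u ≈ 0.0114 m; Δh_c ≈ 114 m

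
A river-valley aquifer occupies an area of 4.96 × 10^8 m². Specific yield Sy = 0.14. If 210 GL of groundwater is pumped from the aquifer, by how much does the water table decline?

Δh ≈ 3.02 m

ΔV = 210 GL = 2.1 × 10^8 m³
Δh = ΔV / (Sy × A) = 2.1 × 10^8 m³ / (0.14 × 4.96 × 10^8 m²) = 3.024 m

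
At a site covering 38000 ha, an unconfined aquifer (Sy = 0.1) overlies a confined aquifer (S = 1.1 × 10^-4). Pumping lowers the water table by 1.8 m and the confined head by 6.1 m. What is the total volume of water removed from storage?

ΔV ≈ 6.87 × 10^7 m³

A = 38000 ha = 3.8 × 10^8 m²
Unconfined: ΔV_u = Sy × A × Δh_u = 0.1 × 3.8 × 10^8 × 1.8 = 6.84 × 10^7 m³
Confined: ΔV_c = S × A × Δh_c = 1.1 × 10^-4 × 3.8 × 10^8 × 6.1 = 2.55 × 10^5 m³
Total ΔV = 6.84 × 10^7 + 2.55 × 10^5 = 6.865 × 10^7 m³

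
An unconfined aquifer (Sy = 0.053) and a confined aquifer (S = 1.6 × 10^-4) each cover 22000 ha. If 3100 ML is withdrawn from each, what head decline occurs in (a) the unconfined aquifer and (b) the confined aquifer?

A = 22000 ha = 2.2 × 10^8 m²
ΔV = 3100 ML = 3.1 × 10^6 m³
Unconfined: Δh_u = ΔV/(Sy·A) = 3.1 × 10^6/(0.053 × 2.2 × 10^8) = 0.2659 m
Confined: Δh_c = ΔV/(S·A) = 3.1 × 10^6/(1.6 × 10^-4 × 2.2 × 10^8) = 88.07 m

Δh_u ≈ 0.266 m; Δh_c ≈ 88.1 m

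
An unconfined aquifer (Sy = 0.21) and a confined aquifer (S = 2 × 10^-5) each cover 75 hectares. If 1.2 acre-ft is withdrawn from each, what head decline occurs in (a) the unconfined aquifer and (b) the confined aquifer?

Δh_u ≈ 0.0094 m; Δh_c ≈ 98.7 m

A = 75 hectares = 7.5 × 10^5 m²
ΔV = 1.2 acre-ft = 1480 m³
Unconfined: Δh_u = ΔV/(Sy·A) = 1480/(0.21 × 7.5 × 10^5) = 0.009398 m
Confined: Δh_c = ΔV/(S·A) = 1480/(2 × 10^-5 × 7.5 × 10^5) = 98.68 m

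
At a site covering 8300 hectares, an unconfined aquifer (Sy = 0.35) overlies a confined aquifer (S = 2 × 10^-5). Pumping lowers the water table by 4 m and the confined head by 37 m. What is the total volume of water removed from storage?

ΔV ≈ 1.16 × 10^8 m³

A = 8300 hectares = 8.3 × 10^7 m²
Unconfined: ΔV_u = Sy × A × Δh_u = 0.35 × 8.3 × 10^7 × 4 = 1.162 × 10^8 m³
Confined: ΔV_c = S × A × Δh_c = 2 × 10^-5 × 8.3 × 10^7 × 37 = 61420 m³
Total ΔV = 1.162 × 10^8 + 61420 = 1.163 × 10^8 m³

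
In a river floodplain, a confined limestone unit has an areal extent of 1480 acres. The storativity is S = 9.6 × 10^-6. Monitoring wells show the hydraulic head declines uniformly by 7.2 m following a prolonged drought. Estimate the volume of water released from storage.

ΔV ≈ 414 m³

A = 1480 acres = 5.989 × 10^6 m²
ΔV = S × A × Δh = 9.6 × 10^-6 × 5.989 × 10^6 m² × 7.2 m = 414 m³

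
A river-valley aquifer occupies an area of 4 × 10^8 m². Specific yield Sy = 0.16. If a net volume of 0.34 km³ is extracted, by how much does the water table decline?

Δh ≈ 5.31 m

ΔV = 0.34 km³ = 3.4 × 10^8 m³
Δh = ΔV / (Sy × A) = 3.4 × 10^8 m³ / (0.16 × 4 × 10^8 m²) = 5.312 m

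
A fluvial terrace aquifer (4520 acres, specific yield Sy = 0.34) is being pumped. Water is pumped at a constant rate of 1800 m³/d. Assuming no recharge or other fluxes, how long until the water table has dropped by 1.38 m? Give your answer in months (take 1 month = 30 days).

A = 4520 acres = 1.829 × 10^7 m²
ΔV = Sy × A × Δh = 0.34 × 1.829 × 10^7 × 1.38 = 8.583 × 10^6 m³
t = ΔV / Q = 8.583 × 10^6 m³ / 1800 m³/d = 4768 d
t = 4768 d ≈ 158.9 months

t ≈ 159 months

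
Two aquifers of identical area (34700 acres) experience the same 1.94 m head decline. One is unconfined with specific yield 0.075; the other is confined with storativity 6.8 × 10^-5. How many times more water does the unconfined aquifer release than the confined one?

ΔV_u / ΔV_c ≈ 1100

A = 34700 acres = 1.404 × 10^8 m²
Unconfined: ΔV_u = Sy × A × Δh = 0.075 × 1.404 × 10^8 × 1.94 = 2.043 × 10^7 m³
Confined: ΔV_c = S × A × Δh = 6.8 × 10^-5 × 1.404 × 10^8 × 1.94 = 18520 m³
Ratio = ΔV_u / ΔV_c = Sy / S = 0.075 / 6.8 × 10^-5 = 1103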